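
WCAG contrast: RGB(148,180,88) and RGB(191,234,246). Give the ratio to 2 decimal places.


Linearize each sRGB channel c=v/255: c/12.92 if c ≤ 0.04045 else ((c+0.055)/1.055)^2.4
L = 0.2126×R_lin + 0.7152×G_lin + 0.0722×B_lin
Color 1 (148,180,88):
  R=148: 148/255≈0.5804 > 0.04045 → ((0.5804+0.055)/1.055)^2.4 ≈ 0.29614
  G=180: 180/255≈0.7059 > 0.04045 → ((0.7059+0.055)/1.055)^2.4 ≈ 0.45641
  B=88: 88/255≈0.3451 > 0.04045 → ((0.3451+0.055)/1.055)^2.4 ≈ 0.09759
  L1 = 0.2126×0.29614 + 0.7152×0.45641 + 0.0722×0.09759 ≈ 0.39643
Color 2 (191,234,246):
  R=191: 191/255≈0.7490 > 0.04045 → ((0.7490+0.055)/1.055)^2.4 ≈ 0.52100
  G=234: 234/255≈0.9176 > 0.04045 → ((0.9176+0.055)/1.055)^2.4 ≈ 0.82279
  B=246: 246/255≈0.9647 > 0.04045 → ((0.9647+0.055)/1.055)^2.4 ≈ 0.92158
  L2 = 0.2126×0.52100 + 0.7152×0.82279 + 0.0722×0.92158 ≈ 0.76576
Lighter = 0.76576, Darker = 0.39643
Ratio = (L_lighter + 0.05) / (L_darker + 0.05)
Ratio = (0.76576 + 0.05) / (0.39643 + 0.05) = 0.81576 / 0.44643 ≈ 1.8273
Ratio ≈ 1.83:1


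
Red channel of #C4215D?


Color: #C4215D
R = C4 = 196
G = 21 = 33
B = 5D = 93
Red = 196


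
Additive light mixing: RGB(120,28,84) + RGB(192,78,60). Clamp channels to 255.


Additive: each channel = min(255, C₁+C₂)
R: 120+192 = 312 → 255
G: 28+78 = 106 → 106
B: 84+60 = 144 → 144
= RGB(255, 106, 144)


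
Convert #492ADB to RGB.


49 → 73 (R)
2A → 42 (G)
DB → 219 (B)
= RGB(73, 42, 219)


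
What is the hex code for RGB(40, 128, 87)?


R = 40 → 28 (hex)
G = 128 → 80 (hex)
B = 87 → 57 (hex)
Hex = #288057


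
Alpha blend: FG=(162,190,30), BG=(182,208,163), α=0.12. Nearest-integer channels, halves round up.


C = α×F + (1-α)×B, with 1-α = 0.88
R: 0.12×162 + 0.88×182 = 19.44 + 160.16 = 179.60 → 180
G: 0.12×190 + 0.88×208 = 22.80 + 183.04 = 205.84 → 206
B: 0.12×30 + 0.88×163 = 3.60 + 143.44 = 147.04 → 147
= RGB(180, 206, 147)


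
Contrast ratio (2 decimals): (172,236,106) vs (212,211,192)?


Linearize each sRGB channel c=v/255: c/12.92 if c ≤ 0.04045 else ((c+0.055)/1.055)^2.4
L = 0.2126×R_lin + 0.7152×G_lin + 0.0722×B_lin
Color 1 (172,236,106):
  R=172: 172/255≈0.6745 > 0.04045 → ((0.6745+0.055)/1.055)^2.4 ≈ 0.41254
  G=236: 236/255≈0.9255 > 0.04045 → ((0.9255+0.055)/1.055)^2.4 ≈ 0.83880
  B=106: 106/255≈0.4157 > 0.04045 → ((0.4157+0.055)/1.055)^2.4 ≈ 0.14413
  L1 = 0.2126×0.41254 + 0.7152×0.83880 + 0.0722×0.14413 ≈ 0.69802
Color 2 (212,211,192):
  R=212: 212/255≈0.8314 > 0.04045 → ((0.8314+0.055)/1.055)^2.4 ≈ 0.65837
  G=211: 211/255≈0.8275 > 0.04045 → ((0.8275+0.055)/1.055)^2.4 ≈ 0.65141
  B=192: 192/255≈0.7529 > 0.04045 → ((0.7529+0.055)/1.055)^2.4 ≈ 0.52712
  L2 = 0.2126×0.65837 + 0.7152×0.65141 + 0.0722×0.52712 ≈ 0.64391
Lighter = 0.69802, Darker = 0.64391
Ratio = (L_lighter + 0.05) / (L_darker + 0.05)
Ratio = (0.69802 + 0.05) / (0.64391 + 0.05) = 0.74802 / 0.69391 ≈ 1.0780
Ratio ≈ 1.08:1


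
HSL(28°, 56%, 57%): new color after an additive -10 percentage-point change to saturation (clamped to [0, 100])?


Original S = 56%
Adjustment = -10 percentage points
New S = 56 + (-10) = 46
Clamp to [0, 100] → 46
= HSL(28°, 46%, 57%)


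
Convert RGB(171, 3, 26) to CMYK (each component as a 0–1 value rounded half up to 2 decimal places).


R'=171/255≈0.6706, G'=3/255≈0.0118, B'=26/255≈0.1020
K = 1 - max(R',G',B') = 1 - 171/255 = 84/255 = 0.32941… → 0.33
(1-R'-K)/(1-K) simplifies to (max-R)/max with max = 171:
C = (171-171)/171 = 0/171 = 0 → 0.00
M = (171-3)/171 = 168/171 = 0.98245… → 0.98
Y = (171-26)/171 = 145/171 = 0.84795… → 0.85
= CMYK(0.00, 0.98, 0.85, 0.33)


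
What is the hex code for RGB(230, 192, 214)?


R = 230 → E6 (hex)
G = 192 → C0 (hex)
B = 214 → D6 (hex)
Hex = #E6C0D6


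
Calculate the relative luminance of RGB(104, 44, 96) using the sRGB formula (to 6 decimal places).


Linearize each channel (sRGB transfer function): c = v/255; c_lin = c/12.92 if c ≤ 0.04045, else ((c+0.055)/1.055)^2.4
  R: 104/255 ≈ 0.407843 > 0.04045 → ((0.407843+0.055)/1.055)^2.4 ≈ 0.138432
  G: 44/255 ≈ 0.172549 > 0.04045 → ((0.172549+0.055)/1.055)^2.4 ≈ 0.025187
  B: 96/255 ≈ 0.376471 > 0.04045 → ((0.376471+0.055)/1.055)^2.4 ≈ 0.116971
R_lin = 0.138432, G_lin = 0.025187, B_lin = 0.116971
L = 0.2126×R + 0.7152×G + 0.0722×B
L = 0.2126×0.138432 + 0.7152×0.025187 + 0.0722×0.116971
L ≈ 0.055889


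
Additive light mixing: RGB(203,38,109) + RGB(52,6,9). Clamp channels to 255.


Additive: each channel = min(255, C₁+C₂)
R: 203+52 = 255 → 255
G: 38+6 = 44 → 44
B: 109+9 = 118 → 118
= RGB(255, 44, 118)


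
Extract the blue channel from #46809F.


Color: #46809F
R = 46 = 70
G = 80 = 128
B = 9F = 159
Blue = 159


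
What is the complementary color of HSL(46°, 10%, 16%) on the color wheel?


Complement = opposite side of color wheel = hue + 180°
H' = (46 + 180) mod 360 = 226°
S and L unchanged.
= HSL(226°, 10%, 16%)


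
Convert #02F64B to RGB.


02 → 2 (R)
F6 → 246 (G)
4B → 75 (B)
= RGB(2, 246, 75)


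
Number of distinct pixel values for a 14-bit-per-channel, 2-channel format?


Total bits = 14 bits/channel × 2 channels = 28 bits
Distinct pixel values = 2^28
= 268,435,456 pixel values


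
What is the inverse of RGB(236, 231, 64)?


Invert: (255-R, 255-G, 255-B)
R: 255-236 = 19
G: 255-231 = 24
B: 255-64 = 191
= RGB(19, 24, 191)


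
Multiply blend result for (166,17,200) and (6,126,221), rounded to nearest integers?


Multiply: C = A×B/255, rounded to nearest integer
R: 166×6/255 = 996/255 ≈ 3.906 → 4
G: 17×126/255 = 2142/255 ≈ 8.400 → 8
B: 200×221/255 = 44200/255 ≈ 173.333 → 173
= RGB(4, 8, 173)


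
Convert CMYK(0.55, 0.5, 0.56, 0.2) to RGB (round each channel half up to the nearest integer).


R = 255 × (1-C) × (1-K) = 255 × 0.45 × 0.80 = 91.8 → 92
G = 255 × (1-M) × (1-K) = 255 × 0.50 × 0.80 = 102
B = 255 × (1-Y) × (1-K) = 255 × 0.44 × 0.80 = 89.76 → 90
= RGB(92, 102, 90)


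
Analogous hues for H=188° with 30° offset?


Base hue: 188°
Left analog: (188 - 30) mod 360 = 158°
Right analog: (188 + 30) mod 360 = 218°
Analogous hues = 158° and 218°


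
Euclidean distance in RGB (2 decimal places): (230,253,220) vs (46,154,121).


d = √[(R₁-R₂)² + (G₁-G₂)² + (B₁-B₂)²]
d = √[(230-46)² + (253-154)² + (220-121)²]
d = √[33856 + 9801 + 9801]
d = √53458
d ≈ 231.21


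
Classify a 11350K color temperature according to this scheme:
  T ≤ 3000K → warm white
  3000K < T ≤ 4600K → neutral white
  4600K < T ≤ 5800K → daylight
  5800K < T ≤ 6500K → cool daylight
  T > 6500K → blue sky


Temperature: 11350K
11350K > 6500K → blue sky
Classification: blue sky


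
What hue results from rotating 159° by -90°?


New hue = (H + rotation) mod 360
New hue = (159 -90) mod 360
= 69 mod 360
= 69°


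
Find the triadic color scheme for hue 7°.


Triadic: equally spaced at 120° intervals
H1 = 7°
H2 = (7 + 120) mod 360 = 127°
H3 = (7 + 240) mod 360 = 247°
Triadic = 7°, 127°, 247°


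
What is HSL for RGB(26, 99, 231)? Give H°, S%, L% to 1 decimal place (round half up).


Normalize: R'=26/255≈0.1020, G'=99/255≈0.3882, B'=231/255≈0.9059
Max=231/255, Min=26/255, Δ=Max-Min=205/255
L = (Max+Min)/2 = (231+26)/510 = 257/510 = 0.50392… → L = 50.4%
L > 0.5 → S = Δ/(2-Max-Min) = 205/(510-231-26) = 205/253 = 0.81027… → S = 81.0%
(the 1/255 factors cancel in S and H, so raw channel differences can be used)
Max is B' → H = 60 × ((R-G)/Δ + 4) = 60 × ((26-99)/205 + 4)
  -73/205 + 4 = -0.3560… + 4 = 3.6439…
  H = 60 × 3.6439… = 218.634…° → H = 218.6°
= HSL(218.6°, 81.0%, 50.4%)


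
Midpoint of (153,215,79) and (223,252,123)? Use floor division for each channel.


Midpoint: each channel = ⌊(C₁+C₂)/2⌋
R: ⌊(153+223)/2⌋ = 188
G: ⌊(215+252)/2⌋ = 233
B: ⌊(79+123)/2⌋ = 101
= RGB(188, 233, 101)


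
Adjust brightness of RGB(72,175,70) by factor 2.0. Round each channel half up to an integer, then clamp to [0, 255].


Multiply each channel by 2.0, round half up, clamp to [0, 255]
R: 72×2.0 = 144
G: 175×2.0 = 350 → clamp → 255
B: 70×2.0 = 140
= RGB(144, 255, 140)


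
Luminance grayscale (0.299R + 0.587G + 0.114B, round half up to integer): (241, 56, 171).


Gray = 0.299×R + 0.587×G + 0.114×B
Gray = 0.299×241 + 0.587×56 + 0.114×171
Gray = 72.059 + 32.872 + 19.494
Gray = 124.425 → round half up → 124
Gray = 124


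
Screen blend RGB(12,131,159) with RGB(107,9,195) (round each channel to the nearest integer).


Screen: C = 255 - (255-A)×(255-B)/255, rounded to nearest integer
R: 255 - (255-12)×(255-107)/255 = 255 - 35964/255 ≈ 255 - 141.035 = 113.965 → 114
G: 255 - (255-131)×(255-9)/255 = 255 - 30504/255 ≈ 255 - 119.624 = 135.376 → 135
B: 255 - (255-159)×(255-195)/255 = 255 - 5760/255 ≈ 255 - 22.588 = 232.412 → 232
= RGB(114, 135, 232)


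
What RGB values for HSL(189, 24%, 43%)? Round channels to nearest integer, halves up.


H=189°, S=0.24, L=0.43
C = (1-|2L-1|)×S = (1-|-0.14|)×0.24 = 0.2064
H' = H/60 = 189/60 ≈ 3.1500; X = C×(1-|H' mod 2 - 1|) = 0.17544
m = L - C/2 = 0.43 - 0.1032 = 0.3268
Sector ⌊H'⌋ = 3 → (R',G',B') = (0.0, 0.17544, 0.2064)
RGB = ((R'+m)×255, (G'+m)×255, (B'+m)×255) = (83.334, 128.0712, 135.966)
Round half up → RGB(83, 128, 136)


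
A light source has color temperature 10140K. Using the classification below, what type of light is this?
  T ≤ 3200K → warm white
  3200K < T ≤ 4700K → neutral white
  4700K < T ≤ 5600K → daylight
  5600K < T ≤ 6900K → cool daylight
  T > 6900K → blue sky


Temperature: 10140K
10140K > 6900K → blue sky
Classification: blue sky


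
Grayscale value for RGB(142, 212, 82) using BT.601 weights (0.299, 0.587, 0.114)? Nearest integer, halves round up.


Gray = 0.299×R + 0.587×G + 0.114×B
Gray = 0.299×142 + 0.587×212 + 0.114×82
Gray = 42.458 + 124.444 + 9.348
Gray = 176.250 → round half up → 176
Gray = 176


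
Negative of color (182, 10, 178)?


Invert: (255-R, 255-G, 255-B)
R: 255-182 = 73
G: 255-10 = 245
B: 255-178 = 77
= RGB(73, 245, 77)


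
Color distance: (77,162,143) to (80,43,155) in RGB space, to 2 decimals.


d = √[(R₁-R₂)² + (G₁-G₂)² + (B₁-B₂)²]
d = √[(77-80)² + (162-43)² + (143-155)²]
d = √[9 + 14161 + 144]
d = √14314
d ≈ 119.64


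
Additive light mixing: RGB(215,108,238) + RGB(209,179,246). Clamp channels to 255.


Additive: each channel = min(255, C₁+C₂)
R: 215+209 = 424 → 255
G: 108+179 = 287 → 255
B: 238+246 = 484 → 255
= RGB(255, 255, 255)


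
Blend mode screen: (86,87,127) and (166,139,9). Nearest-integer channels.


Screen: C = 255 - (255-A)×(255-B)/255, rounded to nearest integer
R: 255 - (255-86)×(255-166)/255 = 255 - 15041/255 ≈ 255 - 58.984 = 196.016 → 196
G: 255 - (255-87)×(255-139)/255 = 255 - 19488/255 ≈ 255 - 76.424 = 178.576 → 179
B: 255 - (255-127)×(255-9)/255 = 255 - 31488/255 ≈ 255 - 123.482 = 131.518 → 132
= RGB(196, 179, 132)


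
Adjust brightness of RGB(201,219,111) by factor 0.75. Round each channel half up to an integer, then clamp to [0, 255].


Multiply each channel by 0.75, round half up, clamp to [0, 255]
R: 201×0.75 = 150.75 → round → 151
G: 219×0.75 = 164.25 → round → 164
B: 111×0.75 = 83.25 → round → 83
= RGB(151, 164, 83)


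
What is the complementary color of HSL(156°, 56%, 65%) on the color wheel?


Complement = opposite side of color wheel = hue + 180°
H' = (156 + 180) mod 360 = 336°
S and L unchanged.
= HSL(336°, 56%, 65%)


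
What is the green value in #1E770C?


Color: #1E770C
R = 1E = 30
G = 77 = 119
B = 0C = 12
Green = 119


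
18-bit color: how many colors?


Colors = 2^bits = 2^18
= 262,144 colors


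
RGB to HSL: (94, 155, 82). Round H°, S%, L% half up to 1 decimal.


Normalize: R'=94/255≈0.3686, G'=155/255≈0.6078, B'=82/255≈0.3216
Max=155/255, Min=82/255, Δ=Max-Min=73/255
L = (Max+Min)/2 = (155+82)/510 = 237/510 = 0.46470… → L = 46.5%
L ≤ 0.5 → S = Δ/(Max+Min) = 73/(155+82) = 73/237 = 0.30801… → S = 30.8%
(the 1/255 factors cancel in S and H, so raw channel differences can be used)
Max is G' → H = 60 × ((B-R)/Δ + 2) = 60 × ((82-94)/73 + 2)
  -12/73 + 2 = -0.1643… + 2 = 1.8356…
  H = 60 × 1.8356… = 110.136…° → H = 110.1°
= HSL(110.1°, 30.8%, 46.5%)


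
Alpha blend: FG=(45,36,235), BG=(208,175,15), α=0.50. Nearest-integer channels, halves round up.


C = α×F + (1-α)×B, with 1-α = 0.50
R: 0.50×45 + 0.50×208 = 22.50 + 104.00 = 126.50 → 127
G: 0.50×36 + 0.50×175 = 18.00 + 87.50 = 105.50 → 106
B: 0.50×235 + 0.50×15 = 117.50 + 7.50 = 125.00 → 125
= RGB(127, 106, 125)


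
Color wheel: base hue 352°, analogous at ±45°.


Base hue: 352°
Left analog: (352 - 45) mod 360 = 307°
Right analog: (352 + 45) mod 360 = 37°
Analogous hues = 307° and 37°


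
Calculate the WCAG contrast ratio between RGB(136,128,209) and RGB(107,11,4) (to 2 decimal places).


Linearize each sRGB channel c=v/255: c/12.92 if c ≤ 0.04045 else ((c+0.055)/1.055)^2.4
L = 0.2126×R_lin + 0.7152×G_lin + 0.0722×B_lin
Color 1 (136,128,209):
  R=136: 136/255≈0.5333 > 0.04045 → ((0.5333+0.055)/1.055)^2.4 ≈ 0.24620
  G=128: 128/255≈0.5020 > 0.04045 → ((0.5020+0.055)/1.055)^2.4 ≈ 0.21586
  B=209: 209/255≈0.8196 > 0.04045 → ((0.8196+0.055)/1.055)^2.4 ≈ 0.63760
  L1 = 0.2126×0.24620 + 0.7152×0.21586 + 0.0722×0.63760 ≈ 0.25276
Color 2 (107,11,4):
  R=107: 107/255≈0.4196 > 0.04045 → ((0.4196+0.055)/1.055)^2.4 ≈ 0.14703
  G=11: 11/255≈0.0431 > 0.04045 → ((0.0431+0.055)/1.055)^2.4 ≈ 0.00335
  B=4: 4/255≈0.0157 ≤ 0.04045 → 0.0157/12.92 ≈ 0.00121
  L2 = 0.2126×0.14703 + 0.7152×0.00335 + 0.0722×0.00121 ≈ 0.03374
Lighter = 0.25276, Darker = 0.03374
Ratio = (L_lighter + 0.05) / (L_darker + 0.05)
Ratio = (0.25276 + 0.05) / (0.03374 + 0.05) = 0.30276 / 0.08374 ≈ 3.6155
Ratio ≈ 3.62:1


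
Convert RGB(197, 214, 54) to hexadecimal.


R = 197 → C5 (hex)
G = 214 → D6 (hex)
B = 54 → 36 (hex)
Hex = #C5D636


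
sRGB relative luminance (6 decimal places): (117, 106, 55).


Linearize each channel (sRGB transfer function): c = v/255; c_lin = c/12.92 if c ≤ 0.04045, else ((c+0.055)/1.055)^2.4
  R: 117/255 ≈ 0.458824 > 0.04045 → ((0.458824+0.055)/1.055)^2.4 ≈ 0.177888
  G: 106/255 ≈ 0.415686 > 0.04045 → ((0.415686+0.055)/1.055)^2.4 ≈ 0.144128
  B: 55/255 ≈ 0.215686 > 0.04045 → ((0.215686+0.055)/1.055)^2.4 ≈ 0.038204
R_lin = 0.177888, G_lin = 0.144128, B_lin = 0.038204
L = 0.2126×R + 0.7152×G + 0.0722×B
L = 0.2126×0.177888 + 0.7152×0.144128 + 0.0722×0.038204
L ≈ 0.143658


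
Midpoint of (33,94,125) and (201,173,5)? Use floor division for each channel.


Midpoint: each channel = ⌊(C₁+C₂)/2⌋
R: ⌊(33+201)/2⌋ = 117
G: ⌊(94+173)/2⌋ = 133
B: ⌊(125+5)/2⌋ = 65
= RGB(117, 133, 65)


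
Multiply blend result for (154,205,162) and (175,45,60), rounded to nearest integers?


Multiply: C = A×B/255, rounded to nearest integer
R: 154×175/255 = 26950/255 ≈ 105.686 → 106
G: 205×45/255 = 9225/255 ≈ 36.176 → 36
B: 162×60/255 = 9720/255 ≈ 38.118 → 38
= RGB(106, 36, 38)


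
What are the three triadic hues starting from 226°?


Triadic: equally spaced at 120° intervals
H1 = 226°
H2 = (226 + 120) mod 360 = 346°
H3 = (226 + 240) mod 360 = 106°
Triadic = 226°, 346°, 106°


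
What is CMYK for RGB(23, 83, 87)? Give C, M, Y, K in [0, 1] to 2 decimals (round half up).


R'=23/255≈0.0902, G'=83/255≈0.3255, B'=87/255≈0.3412
K = 1 - max(R',G',B') = 1 - 87/255 = 168/255 = 0.65882… → 0.66
(1-R'-K)/(1-K) simplifies to (max-R)/max with max = 87:
C = (87-23)/87 = 64/87 = 0.73563… → 0.74
M = (87-83)/87 = 4/87 = 0.04597… → 0.05
Y = (87-87)/87 = 0/87 = 0 → 0.00
= CMYK(0.74, 0.05, 0.00, 0.66)


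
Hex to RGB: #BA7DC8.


BA → 186 (R)
7D → 125 (G)
C8 → 200 (B)
= RGB(186, 125, 200)


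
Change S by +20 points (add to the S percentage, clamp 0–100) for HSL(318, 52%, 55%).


Original S = 52%
Adjustment = +20 percentage points
New S = 52 + (20) = 72
Clamp to [0, 100] → 72
= HSL(318°, 72%, 55%)


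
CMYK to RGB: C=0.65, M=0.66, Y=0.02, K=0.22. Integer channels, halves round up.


R = 255 × (1-C) × (1-K) = 255 × 0.35 × 0.78 = 69.615 → 70
G = 255 × (1-M) × (1-K) = 255 × 0.34 × 0.78 = 67.626 → 68
B = 255 × (1-Y) × (1-K) = 255 × 0.98 × 0.78 = 194.922 → 195
= RGB(70, 68, 195)


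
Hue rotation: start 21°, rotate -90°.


New hue = (H + rotation) mod 360
New hue = (21 -90) mod 360
= -69 mod 360
= 291°


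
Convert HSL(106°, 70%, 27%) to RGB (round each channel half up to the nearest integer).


H=106°, S=0.70, L=0.27
C = (1-|2L-1|)×S = (1-|-0.46|)×0.70 = 0.378
H' = H/60 = 106/60 ≈ 1.7667; X = C×(1-|H' mod 2 - 1|) = 0.0882
m = L - C/2 = 0.27 - 0.189 = 0.081
Sector ⌊H'⌋ = 1 → (R',G',B') = (0.0882, 0.378, 0.0)
RGB = ((R'+m)×255, (G'+m)×255, (B'+m)×255) = (43.146, 117.045, 20.655)
Round half up → RGB(43, 117, 21)


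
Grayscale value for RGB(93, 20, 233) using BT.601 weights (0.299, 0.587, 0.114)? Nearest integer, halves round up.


Gray = 0.299×R + 0.587×G + 0.114×B
Gray = 0.299×93 + 0.587×20 + 0.114×233
Gray = 27.807 + 11.740 + 26.562
Gray = 66.109 → round half up → 66
Gray = 66


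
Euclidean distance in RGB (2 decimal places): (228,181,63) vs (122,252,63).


d = √[(R₁-R₂)² + (G₁-G₂)² + (B₁-B₂)²]
d = √[(228-122)² + (181-252)² + (63-63)²]
d = √[11236 + 5041 + 0]
d = √16277
d ≈ 127.58


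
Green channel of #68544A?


Color: #68544A
R = 68 = 104
G = 54 = 84
B = 4A = 74
Green = 84


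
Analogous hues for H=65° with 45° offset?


Base hue: 65°
Left analog: (65 - 45) mod 360 = 20°
Right analog: (65 + 45) mod 360 = 110°
Analogous hues = 20° and 110°


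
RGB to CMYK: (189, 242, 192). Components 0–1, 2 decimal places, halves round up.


R'=189/255≈0.7412, G'=242/255≈0.9490, B'=192/255≈0.7529
K = 1 - max(R',G',B') = 1 - 242/255 = 13/255 = 0.05098… → 0.05
(1-R'-K)/(1-K) simplifies to (max-R)/max with max = 242:
C = (242-189)/242 = 53/242 = 0.21900… → 0.22
M = (242-242)/242 = 0/242 = 0 → 0.00
Y = (242-192)/242 = 50/242 = 0.20661… → 0.21
= CMYK(0.22, 0.00, 0.21, 0.05)


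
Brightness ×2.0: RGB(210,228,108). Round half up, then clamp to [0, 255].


Multiply each channel by 2.0, round half up, clamp to [0, 255]
R: 210×2.0 = 420 → clamp → 255
G: 228×2.0 = 456 → clamp → 255
B: 108×2.0 = 216
= RGB(255, 255, 216)


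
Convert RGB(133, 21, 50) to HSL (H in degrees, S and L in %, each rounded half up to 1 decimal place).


Normalize: R'=133/255≈0.5216, G'=21/255≈0.0824, B'=50/255≈0.1961
Max=133/255, Min=21/255, Δ=Max-Min=112/255
L = (Max+Min)/2 = (133+21)/510 = 154/510 = 0.30196… → L = 30.2%
L ≤ 0.5 → S = Δ/(Max+Min) = 112/(133+21) = 112/154 = 0.72727… → S = 72.7%
(the 1/255 factors cancel in S and H, so raw channel differences can be used)
Max is R' → H = 60 × (((G-B)/Δ) mod 6) = 60 × (((21-50)/112) mod 6)
  (-29)/112 = -0.2589…; negative, so add 6 → 5.7410…
  H = 60 × 5.7410… = 344.464…° → H = 344.5°
= HSL(344.5°, 72.7%, 30.2%)


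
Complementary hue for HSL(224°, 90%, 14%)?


Complement = opposite side of color wheel = hue + 180°
H' = (224 + 180) mod 360 = 44°
S and L unchanged.
= HSL(44°, 90%, 14%)


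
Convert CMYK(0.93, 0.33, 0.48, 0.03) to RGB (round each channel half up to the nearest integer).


R = 255 × (1-C) × (1-K) = 255 × 0.07 × 0.97 = 17.3145 → 17
G = 255 × (1-M) × (1-K) = 255 × 0.67 × 0.97 = 165.7245 → 166
B = 255 × (1-Y) × (1-K) = 255 × 0.52 × 0.97 = 128.622 → 129
= RGB(17, 166, 129)


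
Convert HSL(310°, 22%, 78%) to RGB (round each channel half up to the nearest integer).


H=310°, S=0.22, L=0.78
C = (1-|2L-1|)×S = (1-|0.56|)×0.22 = 0.0968
H' = H/60 = 310/60 ≈ 5.1667; X = C×(1-|H' mod 2 - 1|) ≈ 0.0807
m = L - C/2 = 0.78 - 0.0484 = 0.7316
Sector ⌊H'⌋ = 5 → (R',G',B') = (0.0968, 0.0, ≈0.0807)
RGB = ((R'+m)×255, (G'+m)×255, (B'+m)×255) = (211.242, 186.558, 207.128)
Round half up → RGB(211, 187, 207)


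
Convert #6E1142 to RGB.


6E → 110 (R)
11 → 17 (G)
42 → 66 (B)
= RGB(110, 17, 66)


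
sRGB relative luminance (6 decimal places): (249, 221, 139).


Linearize each channel (sRGB transfer function): c = v/255; c_lin = c/12.92 if c ≤ 0.04045, else ((c+0.055)/1.055)^2.4
  R: 249/255 ≈ 0.976471 > 0.04045 → ((0.976471+0.055)/1.055)^2.4 ≈ 0.947307
  G: 221/255 ≈ 0.866667 > 0.04045 → ((0.866667+0.055)/1.055)^2.4 ≈ 0.723055
  B: 139/255 ≈ 0.545098 > 0.04045 → ((0.545098+0.055)/1.055)^2.4 ≈ 0.258183
R_lin = 0.947307, G_lin = 0.723055, B_lin = 0.258183
L = 0.2126×R + 0.7152×G + 0.0722×B
L = 0.2126×0.947307 + 0.7152×0.723055 + 0.0722×0.258183
L ≈ 0.737167


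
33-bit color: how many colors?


Colors = 2^bits = 2^33
= 8,589,934,592 colors


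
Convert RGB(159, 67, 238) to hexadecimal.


R = 159 → 9F (hex)
G = 67 → 43 (hex)
B = 238 → EE (hex)
Hex = #9F43EE


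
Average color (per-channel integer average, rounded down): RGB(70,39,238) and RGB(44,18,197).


Midpoint: each channel = ⌊(C₁+C₂)/2⌋
R: ⌊(70+44)/2⌋ = 57
G: ⌊(39+18)/2⌋ = 28
B: ⌊(238+197)/2⌋ = 217
= RGB(57, 28, 217)


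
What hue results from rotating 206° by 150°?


New hue = (H + rotation) mod 360
New hue = (206 + 150) mod 360
= 356 mod 360
= 356°


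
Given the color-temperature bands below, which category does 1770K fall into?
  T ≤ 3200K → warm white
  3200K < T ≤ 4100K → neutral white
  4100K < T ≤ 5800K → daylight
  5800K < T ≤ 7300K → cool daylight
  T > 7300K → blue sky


Temperature: 1770K
1770K ≤ 3200K → warm white
Classification: warm white


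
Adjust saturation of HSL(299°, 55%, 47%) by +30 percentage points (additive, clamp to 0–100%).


Original S = 55%
Adjustment = +30 percentage points
New S = 55 + (30) = 85
Clamp to [0, 100] → 85
= HSL(299°, 85%, 47%)


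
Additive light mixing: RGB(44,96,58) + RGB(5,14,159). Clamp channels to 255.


Additive: each channel = min(255, C₁+C₂)
R: 44+5 = 49 → 49
G: 96+14 = 110 → 110
B: 58+159 = 217 → 217
= RGB(49, 110, 217)


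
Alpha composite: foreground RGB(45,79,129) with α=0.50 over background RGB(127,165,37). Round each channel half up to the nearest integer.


C = α×F + (1-α)×B, with 1-α = 0.50
R: 0.50×45 + 0.50×127 = 22.50 + 63.50 = 86.00 → 86
G: 0.50×79 + 0.50×165 = 39.50 + 82.50 = 122.00 → 122
B: 0.50×129 + 0.50×37 = 64.50 + 18.50 = 83.00 → 83
= RGB(86, 122, 83)


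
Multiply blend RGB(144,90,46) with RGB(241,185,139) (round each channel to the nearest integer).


Multiply: C = A×B/255, rounded to nearest integer
R: 144×241/255 = 34704/255 ≈ 136.094 → 136
G: 90×185/255 = 16650/255 ≈ 65.294 → 65
B: 46×139/255 = 6394/255 ≈ 25.075 → 25
= RGB(136, 65, 25)


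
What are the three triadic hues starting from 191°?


Triadic: equally spaced at 120° intervals
H1 = 191°
H2 = (191 + 120) mod 360 = 311°
H3 = (191 + 240) mod 360 = 71°
Triadic = 191°, 311°, 71°


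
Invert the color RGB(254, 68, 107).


Invert: (255-R, 255-G, 255-B)
R: 255-254 = 1
G: 255-68 = 187
B: 255-107 = 148
= RGB(1, 187, 148)


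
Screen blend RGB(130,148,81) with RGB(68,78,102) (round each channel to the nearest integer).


Screen: C = 255 - (255-A)×(255-B)/255, rounded to nearest integer
R: 255 - (255-130)×(255-68)/255 = 255 - 23375/255 ≈ 255 - 91.667 = 163.333 → 163
G: 255 - (255-148)×(255-78)/255 = 255 - 18939/255 ≈ 255 - 74.271 = 180.729 → 181
B: 255 - (255-81)×(255-102)/255 = 255 - 26622/255 ≈ 255 - 104.400 = 150.600 → 151
= RGB(163, 181, 151)


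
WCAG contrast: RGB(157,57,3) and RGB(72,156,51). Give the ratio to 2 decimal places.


Linearize each sRGB channel c=v/255: c/12.92 if c ≤ 0.04045 else ((c+0.055)/1.055)^2.4
L = 0.2126×R_lin + 0.7152×G_lin + 0.0722×B_lin
Color 1 (157,57,3):
  R=157: 157/255≈0.6157 > 0.04045 → ((0.6157+0.055)/1.055)^2.4 ≈ 0.33716
  G=57: 57/255≈0.2235 > 0.04045 → ((0.2235+0.055)/1.055)^2.4 ≈ 0.04092
  B=3: 3/255≈0.0118 ≤ 0.04045 → 0.0118/12.92 ≈ 0.00091
  L1 = 0.2126×0.33716 + 0.7152×0.04092 + 0.0722×0.00091 ≈ 0.10101
Color 2 (72,156,51):
  R=72: 72/255≈0.2824 > 0.04045 → ((0.2824+0.055)/1.055)^2.4 ≈ 0.06480
  G=156: 156/255≈0.6118 > 0.04045 → ((0.6118+0.055)/1.055)^2.4 ≈ 0.33245
  B=51: 51/255≈0.2000 > 0.04045 → ((0.2000+0.055)/1.055)^2.4 ≈ 0.03310
  L2 = 0.2126×0.06480 + 0.7152×0.33245 + 0.0722×0.03310 ≈ 0.25394
Lighter = 0.25394, Darker = 0.10101
Ratio = (L_lighter + 0.05) / (L_darker + 0.05)
Ratio = (0.25394 + 0.05) / (0.10101 + 0.05) = 0.30394 / 0.15101 ≈ 2.0127
Ratio ≈ 2.01:1


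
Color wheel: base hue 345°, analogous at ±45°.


Base hue: 345°
Left analog: (345 - 45) mod 360 = 300°
Right analog: (345 + 45) mod 360 = 30°
Analogous hues = 300° and 30°


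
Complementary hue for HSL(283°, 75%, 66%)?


Complement = opposite side of color wheel = hue + 180°
H' = (283 + 180) mod 360 = 103°
S and L unchanged.
= HSL(103°, 75%, 66%)


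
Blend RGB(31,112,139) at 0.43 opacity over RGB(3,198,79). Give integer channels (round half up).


C = α×F + (1-α)×B, with 1-α = 0.57
R: 0.43×31 + 0.57×3 = 13.33 + 1.71 = 15.04 → 15
G: 0.43×112 + 0.57×198 = 48.16 + 112.86 = 161.02 → 161
B: 0.43×139 + 0.57×79 = 59.77 + 45.03 = 104.80 → 105
= RGB(15, 161, 105)


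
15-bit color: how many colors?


Colors = 2^bits = 2^15
= 32,768 colors


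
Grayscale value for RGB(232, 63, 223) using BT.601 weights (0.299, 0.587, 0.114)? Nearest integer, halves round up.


Gray = 0.299×R + 0.587×G + 0.114×B
Gray = 0.299×232 + 0.587×63 + 0.114×223
Gray = 69.368 + 36.981 + 25.422
Gray = 131.771 → round half up → 132
Gray = 132


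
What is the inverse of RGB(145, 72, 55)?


Invert: (255-R, 255-G, 255-B)
R: 255-145 = 110
G: 255-72 = 183
B: 255-55 = 200
= RGB(110, 183, 200)


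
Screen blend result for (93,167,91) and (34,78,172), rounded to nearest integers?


Screen: C = 255 - (255-A)×(255-B)/255, rounded to nearest integer
R: 255 - (255-93)×(255-34)/255 = 255 - 35802/255 ≈ 255 - 140.400 = 114.600 → 115
G: 255 - (255-167)×(255-78)/255 = 255 - 15576/255 ≈ 255 - 61.082 = 193.918 → 194
B: 255 - (255-91)×(255-172)/255 = 255 - 13612/255 ≈ 255 - 53.380 = 201.620 → 202
= RGB(115, 194, 202)


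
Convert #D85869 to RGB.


D8 → 216 (R)
58 → 88 (G)
69 → 105 (B)
= RGB(216, 88, 105)


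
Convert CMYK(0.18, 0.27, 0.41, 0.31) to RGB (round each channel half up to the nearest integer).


R = 255 × (1-C) × (1-K) = 255 × 0.82 × 0.69 = 144.279 → 144
G = 255 × (1-M) × (1-K) = 255 × 0.73 × 0.69 = 128.4435 → 128
B = 255 × (1-Y) × (1-K) = 255 × 0.59 × 0.69 = 103.8105 → 104
= RGB(144, 128, 104)


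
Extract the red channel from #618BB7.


Color: #618BB7
R = 61 = 97
G = 8B = 139
B = B7 = 183
Red = 97


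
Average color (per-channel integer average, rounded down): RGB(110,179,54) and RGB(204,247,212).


Midpoint: each channel = ⌊(C₁+C₂)/2⌋
R: ⌊(110+204)/2⌋ = 157
G: ⌊(179+247)/2⌋ = 213
B: ⌊(54+212)/2⌋ = 133
= RGB(157, 213, 133)


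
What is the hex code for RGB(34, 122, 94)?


R = 34 → 22 (hex)
G = 122 → 7A (hex)
B = 94 → 5E (hex)
Hex = #227A5E


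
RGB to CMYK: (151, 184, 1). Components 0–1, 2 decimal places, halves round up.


R'=151/255≈0.5922, G'=184/255≈0.7216, B'=1/255≈0.0039
K = 1 - max(R',G',B') = 1 - 184/255 = 71/255 = 0.27843… → 0.28
(1-R'-K)/(1-K) simplifies to (max-R)/max with max = 184:
C = (184-151)/184 = 33/184 = 0.17934… → 0.18
M = (184-184)/184 = 0/184 = 0 → 0.00
Y = (184-1)/184 = 183/184 = 0.99456… → 0.99
= CMYK(0.18, 0.00, 0.99, 0.28)


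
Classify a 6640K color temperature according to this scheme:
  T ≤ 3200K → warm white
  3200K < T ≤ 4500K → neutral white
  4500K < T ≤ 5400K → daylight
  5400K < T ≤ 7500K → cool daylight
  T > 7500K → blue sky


Temperature: 6640K
5400K < 6640K ≤ 7500K → cool daylight
Classification: cool daylight


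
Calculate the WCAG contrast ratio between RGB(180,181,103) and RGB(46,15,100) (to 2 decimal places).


Linearize each sRGB channel c=v/255: c/12.92 if c ≤ 0.04045 else ((c+0.055)/1.055)^2.4
L = 0.2126×R_lin + 0.7152×G_lin + 0.0722×B_lin
Color 1 (180,181,103):
  R=180: 180/255≈0.7059 > 0.04045 → ((0.7059+0.055)/1.055)^2.4 ≈ 0.45641
  G=181: 181/255≈0.7098 > 0.04045 → ((0.7098+0.055)/1.055)^2.4 ≈ 0.46208
  B=103: 103/255≈0.4039 > 0.04045 → ((0.4039+0.055)/1.055)^2.4 ≈ 0.13563
  L1 = 0.2126×0.45641 + 0.7152×0.46208 + 0.0722×0.13563 ≈ 0.43730
Color 2 (46,15,100):
  R=46: 46/255≈0.1804 > 0.04045 → ((0.1804+0.055)/1.055)^2.4 ≈ 0.02732
  G=15: 15/255≈0.0588 > 0.04045 → ((0.0588+0.055)/1.055)^2.4 ≈ 0.00478
  B=100: 100/255≈0.3922 > 0.04045 → ((0.3922+0.055)/1.055)^2.4 ≈ 0.12744
  L2 = 0.2126×0.02732 + 0.7152×0.00478 + 0.0722×0.12744 ≈ 0.01843
Lighter = 0.43730, Darker = 0.01843
Ratio = (L_lighter + 0.05) / (L_darker + 0.05)
Ratio = (0.43730 + 0.05) / (0.01843 + 0.05) = 0.48730 / 0.06843 ≈ 7.1216
Ratio ≈ 7.12:1


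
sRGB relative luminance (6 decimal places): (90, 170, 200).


Linearize each channel (sRGB transfer function): c = v/255; c_lin = c/12.92 if c ≤ 0.04045, else ((c+0.055)/1.055)^2.4
  R: 90/255 ≈ 0.352941 > 0.04045 → ((0.352941+0.055)/1.055)^2.4 ≈ 0.102242
  G: 170/255 ≈ 0.666667 > 0.04045 → ((0.666667+0.055)/1.055)^2.4 ≈ 0.401978
  B: 200/255 ≈ 0.784314 > 0.04045 → ((0.784314+0.055)/1.055)^2.4 ≈ 0.577580
R_lin = 0.102242, G_lin = 0.401978, B_lin = 0.577580
L = 0.2126×R + 0.7152×G + 0.0722×B
L = 0.2126×0.102242 + 0.7152×0.401978 + 0.0722×0.577580
L ≈ 0.350932


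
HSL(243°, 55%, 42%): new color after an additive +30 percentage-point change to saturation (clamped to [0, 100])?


Original S = 55%
Adjustment = +30 percentage points
New S = 55 + (30) = 85
Clamp to [0, 100] → 85
= HSL(243°, 85%, 42%)


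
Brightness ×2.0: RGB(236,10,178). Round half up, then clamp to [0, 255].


Multiply each channel by 2.0, round half up, clamp to [0, 255]
R: 236×2.0 = 472 → clamp → 255
G: 10×2.0 = 20
B: 178×2.0 = 356 → clamp → 255
= RGB(255, 20, 255)


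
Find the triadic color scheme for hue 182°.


Triadic: equally spaced at 120° intervals
H1 = 182°
H2 = (182 + 120) mod 360 = 302°
H3 = (182 + 240) mod 360 = 62°
Triadic = 182°, 302°, 62°


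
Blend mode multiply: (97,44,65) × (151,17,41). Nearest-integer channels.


Multiply: C = A×B/255, rounded to nearest integer
R: 97×151/255 = 14647/255 ≈ 57.439 → 57
G: 44×17/255 = 748/255 ≈ 2.933 → 3
B: 65×41/255 = 2665/255 ≈ 10.451 → 10
= RGB(57, 3, 10)


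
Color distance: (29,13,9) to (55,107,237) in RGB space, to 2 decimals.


d = √[(R₁-R₂)² + (G₁-G₂)² + (B₁-B₂)²]
d = √[(29-55)² + (13-107)² + (9-237)²]
d = √[676 + 8836 + 51984]
d = √61496
d ≈ 247.98


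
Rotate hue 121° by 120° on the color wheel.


New hue = (H + rotation) mod 360
New hue = (121 + 120) mod 360
= 241 mod 360
= 241°


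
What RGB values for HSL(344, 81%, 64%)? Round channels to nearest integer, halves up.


H=344°, S=0.81, L=0.64
C = (1-|2L-1|)×S = (1-|0.28|)×0.81 = 0.5832
H' = H/60 = 344/60 ≈ 5.7333; X = C×(1-|H' mod 2 - 1|) = 0.15552
m = L - C/2 = 0.64 - 0.2916 = 0.3484
Sector ⌊H'⌋ = 5 → (R',G',B') = (0.5832, 0.0, 0.15552)
RGB = ((R'+m)×255, (G'+m)×255, (B'+m)×255) = (237.558, 88.842, 128.4996)
Round half up → RGB(238, 89, 128)


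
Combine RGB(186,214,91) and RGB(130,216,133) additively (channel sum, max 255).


Additive: each channel = min(255, C₁+C₂)
R: 186+130 = 316 → 255
G: 214+216 = 430 → 255
B: 91+133 = 224 → 224
= RGB(255, 255, 224)


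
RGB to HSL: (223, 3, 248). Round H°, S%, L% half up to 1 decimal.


Normalize: R'=223/255≈0.8745, G'=3/255≈0.0118, B'=248/255≈0.9725
Max=248/255, Min=3/255, Δ=Max-Min=245/255
L = (Max+Min)/2 = (248+3)/510 = 251/510 = 0.49215… → L = 49.2%
L ≤ 0.5 → S = Δ/(Max+Min) = 245/(248+3) = 245/251 = 0.97609… → S = 97.6%
(the 1/255 factors cancel in S and H, so raw channel differences can be used)
Max is B' → H = 60 × ((R-G)/Δ + 4) = 60 × ((223-3)/245 + 4)
  220/245 + 4 = 0.8979… + 4 = 4.8979…
  H = 60 × 4.8979… = 293.877…° → H = 293.9°
= HSL(293.9°, 97.6%, 49.2%)


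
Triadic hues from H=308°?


Triadic: equally spaced at 120° intervals
H1 = 308°
H2 = (308 + 120) mod 360 = 68°
H3 = (308 + 240) mod 360 = 188°
Triadic = 308°, 68°, 188°


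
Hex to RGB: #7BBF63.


7B → 123 (R)
BF → 191 (G)
63 → 99 (B)
= RGB(123, 191, 99)


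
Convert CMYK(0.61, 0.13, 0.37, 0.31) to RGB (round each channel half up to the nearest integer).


R = 255 × (1-C) × (1-K) = 255 × 0.39 × 0.69 = 68.6205 → 69
G = 255 × (1-M) × (1-K) = 255 × 0.87 × 0.69 = 153.0765 → 153
B = 255 × (1-Y) × (1-K) = 255 × 0.63 × 0.69 = 110.8485 → 111
= RGB(69, 153, 111)


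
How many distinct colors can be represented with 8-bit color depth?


Colors = 2^bits = 2^8
= 256 colors


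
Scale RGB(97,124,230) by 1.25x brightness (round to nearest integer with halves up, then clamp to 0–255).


Multiply each channel by 1.25, round half up, clamp to [0, 255]
R: 97×1.25 = 121.25 → round → 121
G: 124×1.25 = 155
B: 230×1.25 = 287.5 → round → 288 → clamp → 255
= RGB(121, 155, 255)


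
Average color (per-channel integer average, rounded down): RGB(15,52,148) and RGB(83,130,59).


Midpoint: each channel = ⌊(C₁+C₂)/2⌋
R: ⌊(15+83)/2⌋ = 49
G: ⌊(52+130)/2⌋ = 91
B: ⌊(148+59)/2⌋ = 103
= RGB(49, 91, 103)


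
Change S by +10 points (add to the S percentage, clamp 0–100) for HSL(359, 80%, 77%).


Original S = 80%
Adjustment = +10 percentage points
New S = 80 + (10) = 90
Clamp to [0, 100] → 90
= HSL(359°, 90%, 77%)


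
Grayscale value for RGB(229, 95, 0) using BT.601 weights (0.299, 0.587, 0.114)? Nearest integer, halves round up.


Gray = 0.299×R + 0.587×G + 0.114×B
Gray = 0.299×229 + 0.587×95 + 0.114×0
Gray = 68.471 + 55.765 + 0.000
Gray = 124.236 → round half up → 124
Gray = 124


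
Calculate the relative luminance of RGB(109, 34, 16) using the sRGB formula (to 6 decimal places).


Linearize each channel (sRGB transfer function): c = v/255; c_lin = c/12.92 if c ≤ 0.04045, else ((c+0.055)/1.055)^2.4
  R: 109/255 ≈ 0.427451 > 0.04045 → ((0.427451+0.055)/1.055)^2.4 ≈ 0.152926
  G: 34/255 ≈ 0.133333 > 0.04045 → ((0.133333+0.055)/1.055)^2.4 ≈ 0.015996
  B: 16/255 ≈ 0.062745 > 0.04045 → ((0.062745+0.055)/1.055)^2.4 ≈ 0.005182
R_lin = 0.152926, G_lin = 0.015996, B_lin = 0.005182
L = 0.2126×R + 0.7152×G + 0.0722×B
L = 0.2126×0.152926 + 0.7152×0.015996 + 0.0722×0.005182
L ≈ 0.044327


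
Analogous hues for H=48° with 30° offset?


Base hue: 48°
Left analog: (48 - 30) mod 360 = 18°
Right analog: (48 + 30) mod 360 = 78°
Analogous hues = 18° and 78°


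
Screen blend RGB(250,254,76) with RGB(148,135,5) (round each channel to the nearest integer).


Screen: C = 255 - (255-A)×(255-B)/255, rounded to nearest integer
R: 255 - (255-250)×(255-148)/255 = 255 - 535/255 ≈ 255 - 2.098 = 252.902 → 253
G: 255 - (255-254)×(255-135)/255 = 255 - 120/255 ≈ 255 - 0.471 = 254.529 → 255
B: 255 - (255-76)×(255-5)/255 = 255 - 44750/255 ≈ 255 - 175.490 = 79.510 → 80
= RGB(253, 255, 80)


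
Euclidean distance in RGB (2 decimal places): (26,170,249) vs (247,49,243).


d = √[(R₁-R₂)² + (G₁-G₂)² + (B₁-B₂)²]
d = √[(26-247)² + (170-49)² + (249-243)²]
d = √[48841 + 14641 + 36]
d = √63518
d ≈ 252.03


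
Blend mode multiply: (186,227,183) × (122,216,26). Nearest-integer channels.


Multiply: C = A×B/255, rounded to nearest integer
R: 186×122/255 = 22692/255 ≈ 88.988 → 89
G: 227×216/255 = 49032/255 ≈ 192.282 → 192
B: 183×26/255 = 4758/255 ≈ 18.659 → 19
= RGB(89, 192, 19)


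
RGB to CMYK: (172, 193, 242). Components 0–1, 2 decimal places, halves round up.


R'=172/255≈0.6745, G'=193/255≈0.7569, B'=242/255≈0.9490
K = 1 - max(R',G',B') = 1 - 242/255 = 13/255 = 0.05098… → 0.05
(1-R'-K)/(1-K) simplifies to (max-R)/max with max = 242:
C = (242-172)/242 = 70/242 = 0.28925… → 0.29
M = (242-193)/242 = 49/242 = 0.20247… → 0.20
Y = (242-242)/242 = 0/242 = 0 → 0.00
= CMYK(0.29, 0.20, 0.00, 0.05)


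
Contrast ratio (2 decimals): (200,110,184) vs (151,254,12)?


Linearize each sRGB channel c=v/255: c/12.92 if c ≤ 0.04045 else ((c+0.055)/1.055)^2.4
L = 0.2126×R_lin + 0.7152×G_lin + 0.0722×B_lin
Color 1 (200,110,184):
  R=200: 200/255≈0.7843 > 0.04045 → ((0.7843+0.055)/1.055)^2.4 ≈ 0.57758
  G=110: 110/255≈0.4314 > 0.04045 → ((0.4314+0.055)/1.055)^2.4 ≈ 0.15593
  B=184: 184/255≈0.7216 > 0.04045 → ((0.7216+0.055)/1.055)^2.4 ≈ 0.47932
  L1 = 0.2126×0.57758 + 0.7152×0.15593 + 0.0722×0.47932 ≈ 0.26892
Color 2 (151,254,12):
  R=151: 151/255≈0.5922 > 0.04045 → ((0.5922+0.055)/1.055)^2.4 ≈ 0.30947
  G=254: 254/255≈0.9961 > 0.04045 → ((0.9961+0.055)/1.055)^2.4 ≈ 0.99110
  B=12: 12/255≈0.0471 > 0.04045 → ((0.0471+0.055)/1.055)^2.4 ≈ 0.00368
  L2 = 0.2126×0.30947 + 0.7152×0.99110 + 0.0722×0.00368 ≈ 0.77489
Lighter = 0.77489, Darker = 0.26892
Ratio = (L_lighter + 0.05) / (L_darker + 0.05)
Ratio = (0.77489 + 0.05) / (0.26892 + 0.05) = 0.82489 / 0.31892 ≈ 2.5865
Ratio ≈ 2.59:1


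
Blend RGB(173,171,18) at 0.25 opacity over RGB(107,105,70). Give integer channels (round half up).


C = α×F + (1-α)×B, with 1-α = 0.75
R: 0.25×173 + 0.75×107 = 43.25 + 80.25 = 123.50 → 124
G: 0.25×171 + 0.75×105 = 42.75 + 78.75 = 121.50 → 122
B: 0.25×18 + 0.75×70 = 4.50 + 52.50 = 57.00 → 57
= RGB(124, 122, 57)


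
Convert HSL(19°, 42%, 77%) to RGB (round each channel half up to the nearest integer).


H=19°, S=0.42, L=0.77
C = (1-|2L-1|)×S = (1-|0.54|)×0.42 = 0.1932
H' = H/60 = 19/60 ≈ 0.3167; X = C×(1-|H' mod 2 - 1|) = 0.06118
m = L - C/2 = 0.77 - 0.0966 = 0.6734
Sector ⌊H'⌋ = 0 → (R',G',B') = (0.1932, 0.06118, 0.0)
RGB = ((R'+m)×255, (G'+m)×255, (B'+m)×255) = (220.983, 187.3179, 171.717)
Round half up → RGB(221, 187, 172)


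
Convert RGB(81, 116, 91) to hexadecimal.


R = 81 → 51 (hex)
G = 116 → 74 (hex)
B = 91 → 5B (hex)
Hex = #51745B


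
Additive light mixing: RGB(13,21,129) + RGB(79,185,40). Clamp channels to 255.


Additive: each channel = min(255, C₁+C₂)
R: 13+79 = 92 → 92
G: 21+185 = 206 → 206
B: 129+40 = 169 → 169
= RGB(92, 206, 169)


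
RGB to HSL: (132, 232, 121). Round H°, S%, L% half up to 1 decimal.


Normalize: R'=132/255≈0.5176, G'=232/255≈0.9098, B'=121/255≈0.4745
Max=232/255, Min=121/255, Δ=Max-Min=111/255
L = (Max+Min)/2 = (232+121)/510 = 353/510 = 0.69215… → L = 69.2%
L > 0.5 → S = Δ/(2-Max-Min) = 111/(510-232-121) = 111/157 = 0.70700… → S = 70.7%
(the 1/255 factors cancel in S and H, so raw channel differences can be used)
Max is G' → H = 60 × ((B-R)/Δ + 2) = 60 × ((121-132)/111 + 2)
  -11/111 + 2 = -0.0990… + 2 = 1.9009…
  H = 60 × 1.9009… = 114.054…° → H = 114.1°
= HSL(114.1°, 70.7%, 69.2%)


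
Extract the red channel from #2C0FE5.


Color: #2C0FE5
R = 2C = 44
G = 0F = 15
B = E5 = 229
Red = 44


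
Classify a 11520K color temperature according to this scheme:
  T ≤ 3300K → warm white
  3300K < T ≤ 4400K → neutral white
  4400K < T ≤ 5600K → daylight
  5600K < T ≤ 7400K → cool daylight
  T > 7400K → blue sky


Temperature: 11520K
11520K > 7400K → blue sky
Classification: blue sky
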